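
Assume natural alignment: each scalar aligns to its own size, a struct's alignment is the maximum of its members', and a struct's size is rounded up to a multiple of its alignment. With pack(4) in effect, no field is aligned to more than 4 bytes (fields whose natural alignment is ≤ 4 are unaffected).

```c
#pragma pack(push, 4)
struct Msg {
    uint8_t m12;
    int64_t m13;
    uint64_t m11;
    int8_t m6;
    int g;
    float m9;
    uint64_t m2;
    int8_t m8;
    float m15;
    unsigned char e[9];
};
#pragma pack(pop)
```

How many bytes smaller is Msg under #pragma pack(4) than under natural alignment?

natural layout:
  m12 at 0 (size 1, align 1) → ends 1
  pad 7 to align 8 for m13
  m13 at 8 (size 8, align 8) → ends 16
  m11 at 16 (size 8, align 8) → ends 24
  m6 at 24 (size 1, align 1) → ends 25
  pad 3 to align 4 for g
  g at 28 (size 4, align 4) → ends 32
  m9 at 32 (size 4, align 4) → ends 36
  pad 4 to align 8 for m2
  m2 at 40 (size 8, align 8) → ends 48
  m8 at 48 (size 1, align 1) → ends 49
  pad 3 to align 4 for m15
  m15 at 52 (size 4, align 4) → ends 56
  e at 56 (size 9, align 1) → ends 65
  tail pad 7 to reach multiple of 8
  total 72 bytes, alignment 8
packed(4) layout:
  m12 at 0 (size 1, align 1) → ends 1
  pad 3 to align 4 for m13
  m13 at 4 (size 8, align 4) → ends 12
  m11 at 12 (size 8, align 4) → ends 20
  m6 at 20 (size 1, align 1) → ends 21
  pad 3 to align 4 for g
  g at 24 (size 4, align 4) → ends 28
  m9 at 28 (size 4, align 4) → ends 32
  m2 at 32 (size 8, align 4) → ends 40
  m8 at 40 (size 1, align 1) → ends 41
  pad 3 to align 4 for m15
  m15 at 44 (size 4, align 4) → ends 48
  e at 48 (size 9, align 1) → ends 57
  tail pad 3 to reach multiple of 4
  total 60 bytes, alignment 4
72 − 60 = 12

12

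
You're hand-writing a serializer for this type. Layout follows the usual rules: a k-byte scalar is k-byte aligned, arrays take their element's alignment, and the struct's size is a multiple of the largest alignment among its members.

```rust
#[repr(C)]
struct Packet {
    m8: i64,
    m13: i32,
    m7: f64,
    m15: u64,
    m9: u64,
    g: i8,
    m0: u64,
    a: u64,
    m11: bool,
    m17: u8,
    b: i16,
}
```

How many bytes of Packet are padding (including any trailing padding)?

0..8  m8  (8B, 8-aligned)
8..12  m13  (4B, 4-aligned)
12..16  -- padding (4B)
16..24  m7  (8B, 8-aligned)
24..32  m15  (8B, 8-aligned)
32..40  m9  (8B, 8-aligned)
40..41  g  (1B, 1-aligned)
41..48  -- padding (7B)
48..56  m0  (8B, 8-aligned)
56..64  a  (8B, 8-aligned)
64..65  m11  (1B, 1-aligned)
65..66  m17  (1B, 1-aligned)
66..68  b  (2B, 2-aligned)
68..72  -- tail padding (4B)
sizeof = 72, alignof = 8
data bytes 57, size 72 → padding 15

15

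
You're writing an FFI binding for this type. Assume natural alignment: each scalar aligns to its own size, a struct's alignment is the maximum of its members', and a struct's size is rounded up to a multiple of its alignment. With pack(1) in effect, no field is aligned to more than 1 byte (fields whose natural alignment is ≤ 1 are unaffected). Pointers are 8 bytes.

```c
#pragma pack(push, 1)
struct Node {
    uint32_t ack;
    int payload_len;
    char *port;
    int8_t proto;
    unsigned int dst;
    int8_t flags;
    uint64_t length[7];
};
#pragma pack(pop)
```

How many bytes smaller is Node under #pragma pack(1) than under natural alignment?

natural layout:
  0..4  ack  (4B, 4-aligned)
  4..8  payload_len  (4B, 4-aligned)
  8..16  port  (8B, 8-aligned)
  16..17  proto  (1B, 1-aligned)
  17..20  -- padding (3B)
  20..24  dst  (4B, 4-aligned)
  24..25  flags  (1B, 1-aligned)
  25..32  -- padding (7B)
  32..88  length  (56B, 8-aligned)
  sizeof = 88, alignof = 8
packed(1) layout:
  0..4  ack  (4B, 1-aligned)
  4..8  payload_len  (4B, 1-aligned)
  8..16  port  (8B, 1-aligned)
  16..17  proto  (1B, 1-aligned)
  17..21  dst  (4B, 1-aligned)
  21..22  flags  (1B, 1-aligned)
  22..78  length  (56B, 1-aligned)
  sizeof = 78, alignof = 1
88 − 78 = 10

10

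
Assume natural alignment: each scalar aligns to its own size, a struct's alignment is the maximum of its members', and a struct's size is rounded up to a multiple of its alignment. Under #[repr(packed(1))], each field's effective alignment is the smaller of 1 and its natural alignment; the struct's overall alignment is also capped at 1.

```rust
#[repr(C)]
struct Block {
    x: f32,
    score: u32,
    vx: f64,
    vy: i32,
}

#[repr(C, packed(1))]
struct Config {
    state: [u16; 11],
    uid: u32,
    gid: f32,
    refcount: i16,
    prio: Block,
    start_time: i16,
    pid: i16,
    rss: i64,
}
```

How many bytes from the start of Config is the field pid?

58

Block: @0: x [4B, align 4] → 4; @4: score [4B, align 4] → 8; @8: vx [8B, align 8] → 16; @16: vy [4B, align 4] → 20; +4 tail pad (align 8); size 24, align 8
@0: state [22B, align 1] → 22
@22: uid [4B, align 1] → 26
@26: gid [4B, align 1] → 30
@30: refcount [2B, align 1] → 32
@32: prio [24B, align 1] → 56
@56: start_time [2B, align 1] → 58
@58: pid [2B, align 1] → 60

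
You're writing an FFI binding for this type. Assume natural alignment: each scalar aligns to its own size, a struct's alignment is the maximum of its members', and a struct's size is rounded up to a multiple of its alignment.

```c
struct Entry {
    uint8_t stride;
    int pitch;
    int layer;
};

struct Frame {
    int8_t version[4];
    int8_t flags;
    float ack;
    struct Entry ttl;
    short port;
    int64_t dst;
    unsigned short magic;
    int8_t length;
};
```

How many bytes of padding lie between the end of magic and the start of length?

0

Entry: @0: stride [1B, align 1] → 1; +3 pad (align 4); @4: pitch [4B, align 4] → 8; @8: layer [4B, align 4] → 12; size 12, align 4
@0: version [4B, align 1] → 4
@4: flags [1B, align 1] → 5
+3 pad (align 4)
@8: ack [4B, align 4] → 12
@12: ttl [12B, align 4] → 24
@24: port [2B, align 2] → 26
+6 pad (align 8)
@32: dst [8B, align 8] → 40
@40: magic [2B, align 2] → 42
@42: length [1B, align 1] → 43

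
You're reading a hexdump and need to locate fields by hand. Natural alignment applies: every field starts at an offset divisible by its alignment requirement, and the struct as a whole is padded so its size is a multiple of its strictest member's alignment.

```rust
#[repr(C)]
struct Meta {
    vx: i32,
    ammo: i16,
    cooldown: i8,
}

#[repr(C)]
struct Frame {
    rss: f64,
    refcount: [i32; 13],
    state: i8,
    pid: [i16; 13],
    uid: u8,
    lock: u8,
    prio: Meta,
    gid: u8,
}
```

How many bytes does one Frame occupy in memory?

104

Meta: vx at 0 (size 4, align 4) → ends 4; ammo at 4 (size 2, align 2) → ends 6; cooldown at 6 (size 1, align 1) → ends 7; tail pad 1 to reach multiple of 4; total 8 bytes, alignment 4
rss at 0 (size 8, align 8) → ends 8
refcount at 8 (size 52, align 4) → ends 60
state at 60 (size 1, align 1) → ends 61
pad 1 to align 2 for pid
pid at 62 (size 26, align 2) → ends 88
uid at 88 (size 1, align 1) → ends 89
lock at 89 (size 1, align 1) → ends 90
pad 2 to align 4 for prio
prio at 92 (size 8, align 4) → ends 100
gid at 100 (size 1, align 1) → ends 101
tail pad 3 to reach multiple of 8
total 104 bytes, alignment 8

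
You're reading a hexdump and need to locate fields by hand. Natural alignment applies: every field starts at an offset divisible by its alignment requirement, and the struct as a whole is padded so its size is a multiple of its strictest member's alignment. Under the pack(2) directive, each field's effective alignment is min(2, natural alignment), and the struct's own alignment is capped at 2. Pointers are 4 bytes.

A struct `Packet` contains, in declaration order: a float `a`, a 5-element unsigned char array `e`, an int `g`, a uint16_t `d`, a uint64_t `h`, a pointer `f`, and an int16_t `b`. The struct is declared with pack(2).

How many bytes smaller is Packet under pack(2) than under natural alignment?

10

natural layout:
  @0: a [4B, align 4] → 4
  @4: e [5B, align 1] → 9
  +3 pad (align 4)
  @12: g [4B, align 4] → 16
  @16: d [2B, align 2] → 18
  +6 pad (align 8)
  @24: h [8B, align 8] → 32
  @32: f [4B, align 4] → 36
  @36: b [2B, align 2] → 38
  +2 tail pad (align 8)
  size 40, align 8
packed(2) layout:
  @0: a [4B, align 2] → 4
  @4: e [5B, align 1] → 9
  +1 pad (align 2)
  @10: g [4B, align 2] → 14
  @14: d [2B, align 2] → 16
  @16: h [8B, align 2] → 24
  @24: f [4B, align 2] → 28
  @28: b [2B, align 2] → 30
  size 30, align 2
40 − 30 = 10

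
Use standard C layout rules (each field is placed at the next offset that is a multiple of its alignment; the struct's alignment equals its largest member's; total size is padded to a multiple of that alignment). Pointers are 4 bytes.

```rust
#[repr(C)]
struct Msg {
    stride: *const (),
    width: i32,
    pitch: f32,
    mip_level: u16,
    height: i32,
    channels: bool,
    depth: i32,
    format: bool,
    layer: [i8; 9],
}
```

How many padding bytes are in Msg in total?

7

0..4  stride  (4B, 4-aligned)
4..8  width  (4B, 4-aligned)
8..12  pitch  (4B, 4-aligned)
12..14  mip_level  (2B, 2-aligned)
14..16  -- padding (2B)
16..20  height  (4B, 4-aligned)
20..21  channels  (1B, 1-aligned)
21..24  -- padding (3B)
24..28  depth  (4B, 4-aligned)
28..29  format  (1B, 1-aligned)
29..38  layer  (9B, 1-aligned)
38..40  -- tail padding (2B)
sizeof = 40, alignof = 4
data bytes 33, size 40 → padding 7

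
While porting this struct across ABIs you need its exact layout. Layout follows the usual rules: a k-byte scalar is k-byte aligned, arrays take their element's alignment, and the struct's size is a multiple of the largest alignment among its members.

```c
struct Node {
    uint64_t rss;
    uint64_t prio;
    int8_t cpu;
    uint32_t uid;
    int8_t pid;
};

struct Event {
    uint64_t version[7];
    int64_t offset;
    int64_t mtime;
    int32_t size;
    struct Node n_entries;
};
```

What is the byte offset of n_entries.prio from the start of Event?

88

Node: @0: rss [8B, align 8] → 8; @8: prio [8B, align 8] → 16; @16: cpu [1B, align 1] → 17; +3 pad (align 4); @20: uid [4B, align 4] → 24; @24: pid [1B, align 1] → 25; +7 tail pad (align 8); size 32, align 8
@0: version [56B, align 8] → 56
@56: offset [8B, align 8] → 64
@64: mtime [8B, align 8] → 72
@72: size [4B, align 4] → 76
+4 pad (align 8)
@80: n_entries [32B, align 8] → 112
within Node: prio at 8
80 + 8 = 88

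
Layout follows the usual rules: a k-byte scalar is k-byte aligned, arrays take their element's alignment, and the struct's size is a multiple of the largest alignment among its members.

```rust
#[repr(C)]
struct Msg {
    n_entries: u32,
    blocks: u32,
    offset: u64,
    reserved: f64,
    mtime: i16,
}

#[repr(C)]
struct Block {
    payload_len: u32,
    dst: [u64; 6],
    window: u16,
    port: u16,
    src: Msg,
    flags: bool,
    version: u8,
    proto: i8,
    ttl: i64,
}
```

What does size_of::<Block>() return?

Msg: 0..4  n_entries  (4B, 4-aligned); 4..8  blocks  (4B, 4-aligned); 8..16  offset  (8B, 8-aligned); 16..24  reserved  (8B, 8-aligned); 24..26  mtime  (2B, 2-aligned); 26..32  -- tail padding (6B); sizeof = 32, alignof = 8
0..4  payload_len  (4B, 4-aligned)
4..8  -- padding (4B)
8..56  dst  (48B, 8-aligned)
56..58  window  (2B, 2-aligned)
58..60  port  (2B, 2-aligned)
60..64  -- padding (4B)
64..96  src  (32B, 8-aligned)
96..97  flags  (1B, 1-aligned)
97..98  version  (1B, 1-aligned)
98..99  proto  (1B, 1-aligned)
99..104  -- padding (5B)
104..112  ttl  (8B, 8-aligned)
sizeof = 112, alignof = 8

112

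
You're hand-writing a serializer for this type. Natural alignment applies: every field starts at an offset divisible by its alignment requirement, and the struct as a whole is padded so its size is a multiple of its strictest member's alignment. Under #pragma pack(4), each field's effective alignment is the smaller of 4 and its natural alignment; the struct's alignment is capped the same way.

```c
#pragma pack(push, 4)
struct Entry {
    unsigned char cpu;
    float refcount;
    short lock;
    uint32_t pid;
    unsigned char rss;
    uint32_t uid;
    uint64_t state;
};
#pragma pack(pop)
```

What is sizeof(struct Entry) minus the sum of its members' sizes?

0..1  cpu  (1B, 1-aligned)
1..4  -- padding (3B)
4..8  refcount  (4B, 4-aligned)
8..10  lock  (2B, 2-aligned)
10..12  -- padding (2B)
12..16  pid  (4B, 4-aligned)
16..17  rss  (1B, 1-aligned)
17..20  -- padding (3B)
20..24  uid  (4B, 4-aligned)
24..32  state  (8B, 4-aligned)
sizeof = 32, alignof = 4
data bytes 24, size 32 → padding 8

8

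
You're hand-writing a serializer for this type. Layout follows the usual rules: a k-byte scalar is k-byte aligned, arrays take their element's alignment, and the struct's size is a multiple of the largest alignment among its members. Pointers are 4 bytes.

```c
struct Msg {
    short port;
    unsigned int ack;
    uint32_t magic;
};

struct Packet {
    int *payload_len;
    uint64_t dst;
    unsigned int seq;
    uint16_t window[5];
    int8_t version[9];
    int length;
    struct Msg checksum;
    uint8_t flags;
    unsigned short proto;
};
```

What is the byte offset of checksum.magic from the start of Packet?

52

Msg: @0: port [2B, align 2] → 2; +2 pad (align 4); @4: ack [4B, align 4] → 8; @8: magic [4B, align 4] → 12; size 12, align 4
@0: payload_len [4B, align 4] → 4
+4 pad (align 8)
@8: dst [8B, align 8] → 16
@16: seq [4B, align 4] → 20
@20: window [10B, align 2] → 30
@30: version [9B, align 1] → 39
+1 pad (align 4)
@40: length [4B, align 4] → 44
@44: checksum [12B, align 4] → 56
within Msg: magic at 8
44 + 8 = 52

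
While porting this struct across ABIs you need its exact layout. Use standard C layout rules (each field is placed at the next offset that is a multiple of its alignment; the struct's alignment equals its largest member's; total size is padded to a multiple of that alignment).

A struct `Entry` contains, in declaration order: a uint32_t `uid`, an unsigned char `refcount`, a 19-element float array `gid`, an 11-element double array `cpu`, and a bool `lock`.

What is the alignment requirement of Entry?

8

member alignments: uid=4, refcount=1, gid=4, cpu=8, lock=1
max = 8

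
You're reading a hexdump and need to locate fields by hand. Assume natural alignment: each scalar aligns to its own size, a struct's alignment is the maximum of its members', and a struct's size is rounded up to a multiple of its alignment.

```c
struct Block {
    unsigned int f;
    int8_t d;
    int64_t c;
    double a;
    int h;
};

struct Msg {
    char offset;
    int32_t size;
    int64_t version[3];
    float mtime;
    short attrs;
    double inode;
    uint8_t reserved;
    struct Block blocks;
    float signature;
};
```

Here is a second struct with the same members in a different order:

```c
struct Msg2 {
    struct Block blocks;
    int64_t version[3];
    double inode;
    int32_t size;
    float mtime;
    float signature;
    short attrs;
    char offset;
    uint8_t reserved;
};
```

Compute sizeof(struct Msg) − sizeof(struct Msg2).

16

Block: f at 0 (size 4, align 4) → ends 4; d at 4 (size 1, align 1) → ends 5; pad 3 to align 8 for c; c at 8 (size 8, align 8) → ends 16; a at 16 (size 8, align 8) → ends 24; h at 24 (size 4, align 4) → ends 28; tail pad 4 to reach multiple of 8; total 32 bytes, alignment 8
offset at 0 (size 1, align 1) → ends 1
pad 3 to align 4 for size
size at 4 (size 4, align 4) → ends 8
version at 8 (size 24, align 8) → ends 32
mtime at 32 (size 4, align 4) → ends 36
attrs at 36 (size 2, align 2) → ends 38
pad 2 to align 8 for inode
inode at 40 (size 8, align 8) → ends 48
reserved at 48 (size 1, align 1) → ends 49
pad 7 to align 8 for blocks
blocks at 56 (size 32, align 8) → ends 88
signature at 88 (size 4, align 4) → ends 92
tail pad 4 to reach multiple of 8
total 96 bytes, alignment 8
— Msg2 —
blocks at 0 (size 32, align 8) → ends 32
version at 32 (size 24, align 8) → ends 56
inode at 56 (size 8, align 8) → ends 64
size at 64 (size 4, align 4) → ends 68
mtime at 68 (size 4, align 4) → ends 72
signature at 72 (size 4, align 4) → ends 76
attrs at 76 (size 2, align 2) → ends 78
offset at 78 (size 1, align 1) → ends 79
reserved at 79 (size 1, align 1) → ends 80
total 80 bytes, alignment 8
96 − 80 = 16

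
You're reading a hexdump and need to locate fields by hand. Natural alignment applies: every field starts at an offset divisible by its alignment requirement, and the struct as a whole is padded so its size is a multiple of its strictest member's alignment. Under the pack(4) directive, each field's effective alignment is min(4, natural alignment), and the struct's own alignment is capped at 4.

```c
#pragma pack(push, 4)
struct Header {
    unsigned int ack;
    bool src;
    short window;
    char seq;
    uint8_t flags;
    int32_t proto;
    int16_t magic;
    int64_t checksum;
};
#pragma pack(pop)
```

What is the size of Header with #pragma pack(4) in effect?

28

@0: ack [4B, align 4] → 4
@4: src [1B, align 1] → 5
+1 pad (align 2)
@6: window [2B, align 2] → 8
@8: seq [1B, align 1] → 9
@9: flags [1B, align 1] → 10
+2 pad (align 4)
@12: proto [4B, align 4] → 16
@16: magic [2B, align 2] → 18
+2 pad (align 4)
@20: checksum [8B, align 4] → 28
size 28, align 4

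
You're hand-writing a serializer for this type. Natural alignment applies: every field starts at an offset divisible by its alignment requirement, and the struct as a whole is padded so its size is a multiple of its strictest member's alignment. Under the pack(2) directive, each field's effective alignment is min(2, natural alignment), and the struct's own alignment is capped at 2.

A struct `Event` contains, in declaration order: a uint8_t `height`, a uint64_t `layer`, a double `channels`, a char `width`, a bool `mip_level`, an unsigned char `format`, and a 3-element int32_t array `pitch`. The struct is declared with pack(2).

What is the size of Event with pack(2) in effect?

height at 0 (size 1, align 1) → ends 1
pad 1 to align 2 for layer
layer at 2 (size 8, align 2) → ends 10
channels at 10 (size 8, align 2) → ends 18
width at 18 (size 1, align 1) → ends 19
mip_level at 19 (size 1, align 1) → ends 20
format at 20 (size 1, align 1) → ends 21
pad 1 to align 2 for pitch
pitch at 22 (size 12, align 2) → ends 34
total 34 bytes, alignment 2

34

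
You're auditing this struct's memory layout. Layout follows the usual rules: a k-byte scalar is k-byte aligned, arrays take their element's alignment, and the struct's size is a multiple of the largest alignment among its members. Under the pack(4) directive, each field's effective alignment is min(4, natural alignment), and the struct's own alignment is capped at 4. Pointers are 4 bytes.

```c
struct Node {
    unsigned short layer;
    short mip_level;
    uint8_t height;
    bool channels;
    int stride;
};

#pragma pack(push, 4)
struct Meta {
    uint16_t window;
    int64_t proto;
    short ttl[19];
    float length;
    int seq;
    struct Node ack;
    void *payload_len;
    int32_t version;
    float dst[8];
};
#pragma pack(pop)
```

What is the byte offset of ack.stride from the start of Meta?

Node: layer at 0 (size 2, align 2) → ends 2; mip_level at 2 (size 2, align 2) → ends 4; height at 4 (size 1, align 1) → ends 5; channels at 5 (size 1, align 1) → ends 6; pad 2 to align 4 for stride; stride at 8 (size 4, align 4) → ends 12; total 12 bytes, alignment 4
window at 0 (size 2, align 2) → ends 2
pad 2 to align 4 for proto
proto at 4 (size 8, align 4) → ends 12
ttl at 12 (size 38, align 2) → ends 50
pad 2 to align 4 for length
length at 52 (size 4, align 4) → ends 56
seq at 56 (size 4, align 4) → ends 60
ack at 60 (size 12, align 4) → ends 72
within Node: stride at 8
60 + 8 = 68

68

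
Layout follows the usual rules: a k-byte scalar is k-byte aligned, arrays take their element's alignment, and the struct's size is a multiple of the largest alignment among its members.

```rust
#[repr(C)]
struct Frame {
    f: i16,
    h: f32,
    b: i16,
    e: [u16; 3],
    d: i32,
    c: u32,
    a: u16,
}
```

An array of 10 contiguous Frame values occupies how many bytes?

280

f at 0 (size 2, align 2) → ends 2
pad 2 to align 4 for h
h at 4 (size 4, align 4) → ends 8
b at 8 (size 2, align 2) → ends 10
e at 10 (size 6, align 2) → ends 16
d at 16 (size 4, align 4) → ends 20
c at 20 (size 4, align 4) → ends 24
a at 24 (size 2, align 2) → ends 26
tail pad 2 to reach multiple of 4
total 28 bytes, alignment 4
array of 10: 10 × 28 = 280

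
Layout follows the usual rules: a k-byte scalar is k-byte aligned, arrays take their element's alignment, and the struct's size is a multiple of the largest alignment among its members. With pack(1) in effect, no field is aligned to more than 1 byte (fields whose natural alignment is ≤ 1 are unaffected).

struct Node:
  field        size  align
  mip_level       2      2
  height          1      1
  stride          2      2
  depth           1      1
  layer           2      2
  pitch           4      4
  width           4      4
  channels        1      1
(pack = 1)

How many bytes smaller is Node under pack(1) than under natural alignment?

natural layout:
  0..2  mip_level  (2B, 2-aligned)
  2..3  height  (1B, 1-aligned)
  3..4  -- padding (1B)
  4..6  stride  (2B, 2-aligned)
  6..7  depth  (1B, 1-aligned)
  7..8  -- padding (1B)
  8..10  layer  (2B, 2-aligned)
  10..12  -- padding (2B)
  12..16  pitch  (4B, 4-aligned)
  16..20  width  (4B, 4-aligned)
  20..21  channels  (1B, 1-aligned)
  21..24  -- tail padding (3B)
  sizeof = 24, alignof = 4
packed(1) layout:
  0..2  mip_level  (2B, 1-aligned)
  2..3  height  (1B, 1-aligned)
  3..5  stride  (2B, 1-aligned)
  5..6  depth  (1B, 1-aligned)
  6..8  layer  (2B, 1-aligned)
  8..12  pitch  (4B, 1-aligned)
  12..16  width  (4B, 1-aligned)
  16..17  channels  (1B, 1-aligned)
  sizeof = 17, alignof = 1
24 − 17 = 7

7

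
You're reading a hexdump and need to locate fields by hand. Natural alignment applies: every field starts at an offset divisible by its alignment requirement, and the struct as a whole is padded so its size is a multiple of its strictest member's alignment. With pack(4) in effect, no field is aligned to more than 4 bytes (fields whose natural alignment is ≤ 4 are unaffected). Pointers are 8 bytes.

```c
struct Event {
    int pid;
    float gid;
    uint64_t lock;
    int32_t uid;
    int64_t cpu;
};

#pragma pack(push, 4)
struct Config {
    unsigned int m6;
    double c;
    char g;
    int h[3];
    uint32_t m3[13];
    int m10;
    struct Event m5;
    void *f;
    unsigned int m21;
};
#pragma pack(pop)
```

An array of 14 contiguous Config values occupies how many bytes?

Event: pid at 0 (size 4, align 4) → ends 4; gid at 4 (size 4, align 4) → ends 8; lock at 8 (size 8, align 8) → ends 16; uid at 16 (size 4, align 4) → ends 20; pad 4 to align 8 for cpu; cpu at 24 (size 8, align 8) → ends 32; total 32 bytes, alignment 8
m6 at 0 (size 4, align 4) → ends 4
c at 4 (size 8, align 4) → ends 12
g at 12 (size 1, align 1) → ends 13
pad 3 to align 4 for h
h at 16 (size 12, align 4) → ends 28
m3 at 28 (size 52, align 4) → ends 80
m10 at 80 (size 4, align 4) → ends 84
m5 at 84 (size 32, align 4) → ends 116
f at 116 (size 8, align 4) → ends 124
m21 at 124 (size 4, align 4) → ends 128
total 128 bytes, alignment 4
array of 14: 14 × 128 = 1792

1792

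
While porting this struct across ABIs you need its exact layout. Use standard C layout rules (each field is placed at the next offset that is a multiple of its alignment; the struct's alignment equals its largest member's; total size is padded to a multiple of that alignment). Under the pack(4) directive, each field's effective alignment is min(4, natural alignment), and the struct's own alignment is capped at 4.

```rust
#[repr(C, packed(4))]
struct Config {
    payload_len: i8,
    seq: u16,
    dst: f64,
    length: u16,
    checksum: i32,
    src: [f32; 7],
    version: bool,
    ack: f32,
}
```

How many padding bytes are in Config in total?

6

0..1  payload_len  (1B, 1-aligned)
1..2  -- padding (1B)
2..4  seq  (2B, 2-aligned)
4..12  dst  (8B, 4-aligned)
12..14  length  (2B, 2-aligned)
14..16  -- padding (2B)
16..20  checksum  (4B, 4-aligned)
20..48  src  (28B, 4-aligned)
48..49  version  (1B, 1-aligned)
49..52  -- padding (3B)
52..56  ack  (4B, 4-aligned)
sizeof = 56, alignof = 4
data bytes 50, size 56 → padding 6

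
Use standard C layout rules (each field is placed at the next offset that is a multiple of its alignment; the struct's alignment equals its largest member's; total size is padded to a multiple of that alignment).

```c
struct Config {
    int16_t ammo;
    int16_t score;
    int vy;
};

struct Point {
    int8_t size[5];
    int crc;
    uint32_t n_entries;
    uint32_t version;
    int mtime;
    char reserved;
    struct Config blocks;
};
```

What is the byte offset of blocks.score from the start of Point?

Config: ammo at 0 (size 2, align 2) → ends 2; score at 2 (size 2, align 2) → ends 4; vy at 4 (size 4, align 4) → ends 8; total 8 bytes, alignment 4
size at 0 (size 5, align 1) → ends 5
pad 3 to align 4 for crc
crc at 8 (size 4, align 4) → ends 12
n_entries at 12 (size 4, align 4) → ends 16
version at 16 (size 4, align 4) → ends 20
mtime at 20 (size 4, align 4) → ends 24
reserved at 24 (size 1, align 1) → ends 25
pad 3 to align 4 for blocks
blocks at 28 (size 8, align 4) → ends 36
within Config: score at 2
28 + 2 = 30

30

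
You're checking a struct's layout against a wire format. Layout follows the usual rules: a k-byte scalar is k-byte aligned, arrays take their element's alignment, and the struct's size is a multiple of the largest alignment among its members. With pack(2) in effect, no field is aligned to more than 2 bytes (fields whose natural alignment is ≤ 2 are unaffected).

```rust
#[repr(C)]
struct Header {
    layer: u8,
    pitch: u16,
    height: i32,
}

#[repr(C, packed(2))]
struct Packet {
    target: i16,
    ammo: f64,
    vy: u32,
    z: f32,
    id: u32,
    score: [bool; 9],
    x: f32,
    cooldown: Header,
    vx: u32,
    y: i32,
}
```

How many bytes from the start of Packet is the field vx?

Header: layer at 0 (size 1, align 1) → ends 1; pad 1 to align 2 for pitch; pitch at 2 (size 2, align 2) → ends 4; height at 4 (size 4, align 4) → ends 8; total 8 bytes, alignment 4
target at 0 (size 2, align 2) → ends 2
ammo at 2 (size 8, align 2) → ends 10
vy at 10 (size 4, align 2) → ends 14
z at 14 (size 4, align 2) → ends 18
id at 18 (size 4, align 2) → ends 22
score at 22 (size 9, align 1) → ends 31
pad 1 to align 2 for x
x at 32 (size 4, align 2) → ends 36
cooldown at 36 (size 8, align 2) → ends 44
vx at 44 (size 4, align 2) → ends 48

44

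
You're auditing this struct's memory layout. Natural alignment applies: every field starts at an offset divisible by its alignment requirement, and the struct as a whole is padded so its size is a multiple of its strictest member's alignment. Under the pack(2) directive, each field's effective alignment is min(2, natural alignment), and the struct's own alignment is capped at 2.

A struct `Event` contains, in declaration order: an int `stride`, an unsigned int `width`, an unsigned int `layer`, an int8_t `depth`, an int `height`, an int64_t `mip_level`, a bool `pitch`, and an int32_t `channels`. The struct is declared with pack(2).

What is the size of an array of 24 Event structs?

@0: stride [4B, align 2] → 4
@4: width [4B, align 2] → 8
@8: layer [4B, align 2] → 12
@12: depth [1B, align 1] → 13
+1 pad (align 2)
@14: height [4B, align 2] → 18
@18: mip_level [8B, align 2] → 26
@26: pitch [1B, align 1] → 27
+1 pad (align 2)
@28: channels [4B, align 2] → 32
size 32, align 2
array of 24: 24 × 32 = 768

768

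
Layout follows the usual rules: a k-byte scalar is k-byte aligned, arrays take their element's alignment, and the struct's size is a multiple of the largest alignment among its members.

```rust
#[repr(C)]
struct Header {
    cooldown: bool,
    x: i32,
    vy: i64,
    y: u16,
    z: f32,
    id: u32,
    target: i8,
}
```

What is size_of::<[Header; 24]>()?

0..1  cooldown  (1B, 1-aligned)
1..4  -- padding (3B)
4..8  x  (4B, 4-aligned)
8..16  vy  (8B, 8-aligned)
16..18  y  (2B, 2-aligned)
18..20  -- padding (2B)
20..24  z  (4B, 4-aligned)
24..28  id  (4B, 4-aligned)
28..29  target  (1B, 1-aligned)
29..32  -- tail padding (3B)
sizeof = 32, alignof = 8
array of 24: 24 × 32 = 768

768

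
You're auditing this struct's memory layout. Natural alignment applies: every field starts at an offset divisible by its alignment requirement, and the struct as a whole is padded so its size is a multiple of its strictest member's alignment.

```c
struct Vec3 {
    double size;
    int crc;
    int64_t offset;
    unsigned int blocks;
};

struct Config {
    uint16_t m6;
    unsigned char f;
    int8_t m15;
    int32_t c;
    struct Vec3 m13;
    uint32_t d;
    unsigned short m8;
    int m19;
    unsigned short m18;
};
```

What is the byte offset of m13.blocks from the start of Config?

Vec3: size at 0 (size 8, align 8) → ends 8; crc at 8 (size 4, align 4) → ends 12; pad 4 to align 8 for offset; offset at 16 (size 8, align 8) → ends 24; blocks at 24 (size 4, align 4) → ends 28; tail pad 4 to reach multiple of 8; total 32 bytes, alignment 8
m6 at 0 (size 2, align 2) → ends 2
f at 2 (size 1, align 1) → ends 3
m15 at 3 (size 1, align 1) → ends 4
c at 4 (size 4, align 4) → ends 8
m13 at 8 (size 32, align 8) → ends 40
within Vec3: blocks at 24
8 + 24 = 32

32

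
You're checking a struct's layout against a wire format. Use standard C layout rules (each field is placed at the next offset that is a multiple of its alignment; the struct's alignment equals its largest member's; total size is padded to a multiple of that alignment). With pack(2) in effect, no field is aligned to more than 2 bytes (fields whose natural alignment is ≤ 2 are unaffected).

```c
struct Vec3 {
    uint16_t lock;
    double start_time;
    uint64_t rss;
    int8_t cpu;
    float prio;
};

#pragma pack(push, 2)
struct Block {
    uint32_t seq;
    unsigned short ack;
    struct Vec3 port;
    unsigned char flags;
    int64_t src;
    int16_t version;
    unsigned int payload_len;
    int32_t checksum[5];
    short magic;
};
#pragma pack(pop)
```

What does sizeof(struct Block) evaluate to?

Vec3: @0: lock [2B, align 2] → 2; +6 pad (align 8); @8: start_time [8B, align 8] → 16; @16: rss [8B, align 8] → 24; @24: cpu [1B, align 1] → 25; +3 pad (align 4); @28: prio [4B, align 4] → 32; size 32, align 8
@0: seq [4B, align 2] → 4
@4: ack [2B, align 2] → 6
@6: port [32B, align 2] → 38
@38: flags [1B, align 1] → 39
+1 pad (align 2)
@40: src [8B, align 2] → 48
@48: version [2B, align 2] → 50
@50: payload_len [4B, align 2] → 54
@54: checksum [20B, align 2] → 74
@74: magic [2B, align 2] → 76
size 76, align 2

76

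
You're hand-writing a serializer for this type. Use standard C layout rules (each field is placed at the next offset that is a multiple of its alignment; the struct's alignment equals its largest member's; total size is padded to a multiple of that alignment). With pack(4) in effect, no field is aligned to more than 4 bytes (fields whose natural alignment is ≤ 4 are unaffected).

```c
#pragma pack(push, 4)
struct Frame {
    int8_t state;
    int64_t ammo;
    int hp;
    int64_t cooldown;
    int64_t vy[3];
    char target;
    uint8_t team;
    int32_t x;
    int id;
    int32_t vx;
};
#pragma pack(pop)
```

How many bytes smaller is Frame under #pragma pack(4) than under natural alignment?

8

natural layout:
  @0: state [1B, align 1] → 1
  +7 pad (align 8)
  @8: ammo [8B, align 8] → 16
  @16: hp [4B, align 4] → 20
  +4 pad (align 8)
  @24: cooldown [8B, align 8] → 32
  @32: vy [24B, align 8] → 56
  @56: target [1B, align 1] → 57
  @57: team [1B, align 1] → 58
  +2 pad (align 4)
  @60: x [4B, align 4] → 64
  @64: id [4B, align 4] → 68
  @68: vx [4B, align 4] → 72
  size 72, align 8
packed(4) layout:
  @0: state [1B, align 1] → 1
  +3 pad (align 4)
  @4: ammo [8B, align 4] → 12
  @12: hp [4B, align 4] → 16
  @16: cooldown [8B, align 4] → 24
  @24: vy [24B, align 4] → 48
  @48: target [1B, align 1] → 49
  @49: team [1B, align 1] → 50
  +2 pad (align 4)
  @52: x [4B, align 4] → 56
  @56: id [4B, align 4] → 60
  @60: vx [4B, align 4] → 64
  size 64, align 4
72 − 64 = 8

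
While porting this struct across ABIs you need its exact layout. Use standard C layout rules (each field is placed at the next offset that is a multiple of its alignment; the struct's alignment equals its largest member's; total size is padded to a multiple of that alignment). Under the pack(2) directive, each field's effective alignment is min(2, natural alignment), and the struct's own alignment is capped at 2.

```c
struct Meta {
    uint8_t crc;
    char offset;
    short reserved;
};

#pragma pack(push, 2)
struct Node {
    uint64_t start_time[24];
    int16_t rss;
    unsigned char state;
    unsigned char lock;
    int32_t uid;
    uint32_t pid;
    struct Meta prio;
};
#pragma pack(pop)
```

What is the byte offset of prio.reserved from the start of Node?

206

Meta: @0: crc [1B, align 1] → 1; @1: offset [1B, align 1] → 2; @2: reserved [2B, align 2] → 4; size 4, align 2
@0: start_time [192B, align 2] → 192
@192: rss [2B, align 2] → 194
@194: state [1B, align 1] → 195
@195: lock [1B, align 1] → 196
@196: uid [4B, align 2] → 200
@200: pid [4B, align 2] → 204
@204: prio [4B, align 2] → 208
within Meta: reserved at 2
204 + 2 = 206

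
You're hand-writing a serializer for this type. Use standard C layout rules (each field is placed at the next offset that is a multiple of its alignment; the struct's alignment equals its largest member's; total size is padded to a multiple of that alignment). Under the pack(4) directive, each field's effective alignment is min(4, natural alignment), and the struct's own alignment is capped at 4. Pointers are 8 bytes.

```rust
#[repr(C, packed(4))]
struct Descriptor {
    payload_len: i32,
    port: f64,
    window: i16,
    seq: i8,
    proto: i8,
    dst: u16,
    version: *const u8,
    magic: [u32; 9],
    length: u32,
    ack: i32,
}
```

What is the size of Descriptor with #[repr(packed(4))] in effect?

payload_len at 0 (size 4, align 4) → ends 4
port at 4 (size 8, align 4) → ends 12
window at 12 (size 2, align 2) → ends 14
seq at 14 (size 1, align 1) → ends 15
proto at 15 (size 1, align 1) → ends 16
dst at 16 (size 2, align 2) → ends 18
pad 2 to align 4 for version
version at 20 (size 8, align 4) → ends 28
magic at 28 (size 36, align 4) → ends 64
length at 64 (size 4, align 4) → ends 68
ack at 68 (size 4, align 4) → ends 72
total 72 bytes, alignment 4

72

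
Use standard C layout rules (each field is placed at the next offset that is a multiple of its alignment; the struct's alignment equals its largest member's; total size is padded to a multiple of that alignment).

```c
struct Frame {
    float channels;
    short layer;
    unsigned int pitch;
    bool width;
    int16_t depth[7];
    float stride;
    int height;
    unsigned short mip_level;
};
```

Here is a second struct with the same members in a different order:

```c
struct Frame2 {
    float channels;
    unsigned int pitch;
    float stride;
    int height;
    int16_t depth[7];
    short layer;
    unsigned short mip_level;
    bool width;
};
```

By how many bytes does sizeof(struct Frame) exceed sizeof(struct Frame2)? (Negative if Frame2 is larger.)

channels at 0 (size 4, align 4) → ends 4
layer at 4 (size 2, align 2) → ends 6
pad 2 to align 4 for pitch
pitch at 8 (size 4, align 4) → ends 12
width at 12 (size 1, align 1) → ends 13
pad 1 to align 2 for depth
depth at 14 (size 14, align 2) → ends 28
stride at 28 (size 4, align 4) → ends 32
height at 32 (size 4, align 4) → ends 36
mip_level at 36 (size 2, align 2) → ends 38
tail pad 2 to reach multiple of 4
total 40 bytes, alignment 4
— Frame2 —
channels at 0 (size 4, align 4) → ends 4
pitch at 4 (size 4, align 4) → ends 8
stride at 8 (size 4, align 4) → ends 12
height at 12 (size 4, align 4) → ends 16
depth at 16 (size 14, align 2) → ends 30
layer at 30 (size 2, align 2) → ends 32
mip_level at 32 (size 2, align 2) → ends 34
width at 34 (size 1, align 1) → ends 35
tail pad 1 to reach multiple of 4
total 36 bytes, alignment 4
40 − 36 = 4

4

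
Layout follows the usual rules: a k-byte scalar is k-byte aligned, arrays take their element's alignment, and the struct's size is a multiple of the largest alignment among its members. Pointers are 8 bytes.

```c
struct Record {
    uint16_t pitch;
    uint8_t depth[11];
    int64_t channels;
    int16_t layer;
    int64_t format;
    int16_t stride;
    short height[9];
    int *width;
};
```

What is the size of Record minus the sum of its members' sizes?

13

0..2  pitch  (2B, 2-aligned)
2..13  depth  (11B, 1-aligned)
13..16  -- padding (3B)
16..24  channels  (8B, 8-aligned)
24..26  layer  (2B, 2-aligned)
26..32  -- padding (6B)
32..40  format  (8B, 8-aligned)
40..42  stride  (2B, 2-aligned)
42..60  height  (18B, 2-aligned)
60..64  -- padding (4B)
64..72  width  (8B, 8-aligned)
sizeof = 72, alignof = 8
data bytes 59, size 72 → padding 13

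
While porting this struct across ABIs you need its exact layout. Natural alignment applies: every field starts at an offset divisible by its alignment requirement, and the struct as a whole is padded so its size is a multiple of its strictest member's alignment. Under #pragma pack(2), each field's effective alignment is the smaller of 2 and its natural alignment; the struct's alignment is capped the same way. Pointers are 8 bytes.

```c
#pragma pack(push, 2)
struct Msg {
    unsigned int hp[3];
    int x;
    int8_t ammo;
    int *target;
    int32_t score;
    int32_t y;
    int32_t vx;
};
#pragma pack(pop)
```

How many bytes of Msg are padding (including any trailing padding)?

hp at 0 (size 12, align 2) → ends 12
x at 12 (size 4, align 2) → ends 16
ammo at 16 (size 1, align 1) → ends 17
pad 1 to align 2 for target
target at 18 (size 8, align 2) → ends 26
score at 26 (size 4, align 2) → ends 30
y at 30 (size 4, align 2) → ends 34
vx at 34 (size 4, align 2) → ends 38
total 38 bytes, alignment 2
data bytes 37, size 38 → padding 1

1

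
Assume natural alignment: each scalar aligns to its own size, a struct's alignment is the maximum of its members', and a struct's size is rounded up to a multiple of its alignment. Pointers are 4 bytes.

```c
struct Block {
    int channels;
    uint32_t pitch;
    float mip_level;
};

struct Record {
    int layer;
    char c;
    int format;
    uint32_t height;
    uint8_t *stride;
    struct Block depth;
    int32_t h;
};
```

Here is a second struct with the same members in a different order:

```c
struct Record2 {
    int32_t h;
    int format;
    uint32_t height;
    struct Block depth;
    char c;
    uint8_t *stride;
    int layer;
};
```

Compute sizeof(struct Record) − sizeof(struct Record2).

Block: channels at 0 (size 4, align 4) → ends 4; pitch at 4 (size 4, align 4) → ends 8; mip_level at 8 (size 4, align 4) → ends 12; total 12 bytes, alignment 4
layer at 0 (size 4, align 4) → ends 4
c at 4 (size 1, align 1) → ends 5
pad 3 to align 4 for format
format at 8 (size 4, align 4) → ends 12
height at 12 (size 4, align 4) → ends 16
stride at 16 (size 4, align 4) → ends 20
depth at 20 (size 12, align 4) → ends 32
h at 32 (size 4, align 4) → ends 36
total 36 bytes, alignment 4
— Record2 —
h at 0 (size 4, align 4) → ends 4
format at 4 (size 4, align 4) → ends 8
height at 8 (size 4, align 4) → ends 12
depth at 12 (size 12, align 4) → ends 24
c at 24 (size 1, align 1) → ends 25
pad 3 to align 4 for stride
stride at 28 (size 4, align 4) → ends 32
layer at 32 (size 4, align 4) → ends 36
total 36 bytes, alignment 4
36 − 36 = 0

0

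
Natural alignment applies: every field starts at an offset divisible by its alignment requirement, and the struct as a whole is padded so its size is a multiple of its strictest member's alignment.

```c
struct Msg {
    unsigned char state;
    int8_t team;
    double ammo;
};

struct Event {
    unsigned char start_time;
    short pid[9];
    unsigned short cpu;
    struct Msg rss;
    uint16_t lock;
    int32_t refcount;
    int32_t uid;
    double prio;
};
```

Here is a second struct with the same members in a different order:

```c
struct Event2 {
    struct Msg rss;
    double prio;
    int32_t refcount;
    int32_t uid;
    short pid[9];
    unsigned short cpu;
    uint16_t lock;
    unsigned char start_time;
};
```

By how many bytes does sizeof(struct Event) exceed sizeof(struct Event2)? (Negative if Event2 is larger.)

8

Msg: 0..1  state  (1B, 1-aligned); 1..2  team  (1B, 1-aligned); 2..8  -- padding (6B); 8..16  ammo  (8B, 8-aligned); sizeof = 16, alignof = 8
0..1  start_time  (1B, 1-aligned)
1..2  -- padding (1B)
2..20  pid  (18B, 2-aligned)
20..22  cpu  (2B, 2-aligned)
22..24  -- padding (2B)
24..40  rss  (16B, 8-aligned)
40..42  lock  (2B, 2-aligned)
42..44  -- padding (2B)
44..48  refcount  (4B, 4-aligned)
48..52  uid  (4B, 4-aligned)
52..56  -- padding (4B)
56..64  prio  (8B, 8-aligned)
sizeof = 64, alignof = 8
— Event2 —
0..16  rss  (16B, 8-aligned)
16..24  prio  (8B, 8-aligned)
24..28  refcount  (4B, 4-aligned)
28..32  uid  (4B, 4-aligned)
32..50  pid  (18B, 2-aligned)
50..52  cpu  (2B, 2-aligned)
52..54  lock  (2B, 2-aligned)
54..55  start_time  (1B, 1-aligned)
55..56  -- tail padding (1B)
sizeof = 56, alignof = 8
64 − 56 = 8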